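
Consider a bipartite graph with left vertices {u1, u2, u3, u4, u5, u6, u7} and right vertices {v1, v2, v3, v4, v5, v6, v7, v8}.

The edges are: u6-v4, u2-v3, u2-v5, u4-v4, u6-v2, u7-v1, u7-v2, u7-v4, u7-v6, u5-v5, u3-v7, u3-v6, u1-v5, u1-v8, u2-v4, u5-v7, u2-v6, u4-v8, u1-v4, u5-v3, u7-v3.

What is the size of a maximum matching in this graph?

One maximum matching: u1-v5, u2-v4, u3-v6, u4-v8, u5-v7, u6-v2, u7-v3.
All 7 left vertices are matched, so no larger matching exists.

7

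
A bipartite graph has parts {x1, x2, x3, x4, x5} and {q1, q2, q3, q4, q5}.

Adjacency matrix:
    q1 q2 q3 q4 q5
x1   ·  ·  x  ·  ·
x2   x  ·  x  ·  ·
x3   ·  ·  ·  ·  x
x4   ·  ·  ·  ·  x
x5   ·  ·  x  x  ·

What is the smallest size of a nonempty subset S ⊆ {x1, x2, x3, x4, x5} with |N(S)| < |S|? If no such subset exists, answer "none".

2

Take S = {x3, x4}. Its neighbourhood is {q5}, so |N(S)| = 1 < |S| = 2.
No single vertex violates Hall's condition since each has at least one neighbour, so 2 is the minimum.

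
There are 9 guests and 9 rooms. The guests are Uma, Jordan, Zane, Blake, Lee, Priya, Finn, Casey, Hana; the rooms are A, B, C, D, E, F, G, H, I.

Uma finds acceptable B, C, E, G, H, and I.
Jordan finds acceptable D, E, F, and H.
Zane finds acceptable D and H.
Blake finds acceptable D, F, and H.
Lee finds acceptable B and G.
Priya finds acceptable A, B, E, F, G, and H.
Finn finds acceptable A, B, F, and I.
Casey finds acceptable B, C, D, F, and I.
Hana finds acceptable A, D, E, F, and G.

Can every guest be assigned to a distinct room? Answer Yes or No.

One maximum matching: Uma–C, Jordan–E, Zane–H, Blake–D, Lee–B, Priya–A, Finn–I, Casey–F, Hana–G.
Every guest is matched, so this is a perfect matching.

Yes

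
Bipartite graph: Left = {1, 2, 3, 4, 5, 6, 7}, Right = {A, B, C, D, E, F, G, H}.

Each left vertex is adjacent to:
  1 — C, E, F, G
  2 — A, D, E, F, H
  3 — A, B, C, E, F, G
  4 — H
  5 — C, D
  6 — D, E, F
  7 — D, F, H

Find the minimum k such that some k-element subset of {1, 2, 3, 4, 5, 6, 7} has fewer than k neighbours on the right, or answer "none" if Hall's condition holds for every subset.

A matching saturating every left vertex exists, for instance 1→C, 2→A, 3→G, 4→H, 5→D, 6→E, 7→F.
By Hall's marriage theorem, this means |N(S)| ≥ |S| for every subset S, so no violating subset exists.

none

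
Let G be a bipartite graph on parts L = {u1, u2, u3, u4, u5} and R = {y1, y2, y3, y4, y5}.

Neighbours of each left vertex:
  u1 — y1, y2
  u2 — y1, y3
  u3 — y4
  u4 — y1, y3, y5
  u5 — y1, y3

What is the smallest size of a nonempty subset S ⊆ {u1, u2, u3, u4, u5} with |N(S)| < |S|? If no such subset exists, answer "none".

A matching saturating every left vertex exists, for instance u1→y2, u2→y1, u3→y4, u4→y5, u5→y3.
By Hall's marriage theorem, this means |N(S)| ≥ |S| for every subset S, so no violating subset exists.

none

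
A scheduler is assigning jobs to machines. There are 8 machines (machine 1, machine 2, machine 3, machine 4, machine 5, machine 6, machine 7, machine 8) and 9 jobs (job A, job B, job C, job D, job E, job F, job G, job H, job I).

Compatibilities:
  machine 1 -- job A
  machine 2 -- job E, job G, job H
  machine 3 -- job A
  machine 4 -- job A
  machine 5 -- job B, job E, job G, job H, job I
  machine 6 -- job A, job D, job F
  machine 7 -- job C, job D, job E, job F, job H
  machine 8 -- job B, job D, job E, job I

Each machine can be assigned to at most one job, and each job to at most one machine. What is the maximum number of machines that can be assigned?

6

One maximum matching: machine 1→job A, machine 2→job G, machine 5→job H, machine 6→job D, machine 7→job F, machine 8→job I.
The set {machine 1, machine 3, machine 4} has only 1 neighbour ({job A}), so by Hall's theorem at most 6 of the 8 machines can be matched.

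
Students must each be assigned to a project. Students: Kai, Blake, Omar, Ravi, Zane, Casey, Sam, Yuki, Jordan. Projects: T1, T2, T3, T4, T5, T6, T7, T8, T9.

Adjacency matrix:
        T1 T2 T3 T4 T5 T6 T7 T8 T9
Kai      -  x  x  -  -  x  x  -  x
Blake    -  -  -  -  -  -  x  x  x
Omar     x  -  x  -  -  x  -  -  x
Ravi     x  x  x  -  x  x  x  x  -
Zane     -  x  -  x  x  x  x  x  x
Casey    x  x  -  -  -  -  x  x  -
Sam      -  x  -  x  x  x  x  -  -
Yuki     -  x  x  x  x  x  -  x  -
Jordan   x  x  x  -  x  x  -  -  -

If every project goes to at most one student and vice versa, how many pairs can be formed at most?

For example, pair Kai–T9, Blake–T8, Omar–T1, Ravi–T6, Zane–T4, Casey–T2, Sam–T7, Yuki–T3, Jordan–T5.
This saturates every student, so 9 is the maximum.

9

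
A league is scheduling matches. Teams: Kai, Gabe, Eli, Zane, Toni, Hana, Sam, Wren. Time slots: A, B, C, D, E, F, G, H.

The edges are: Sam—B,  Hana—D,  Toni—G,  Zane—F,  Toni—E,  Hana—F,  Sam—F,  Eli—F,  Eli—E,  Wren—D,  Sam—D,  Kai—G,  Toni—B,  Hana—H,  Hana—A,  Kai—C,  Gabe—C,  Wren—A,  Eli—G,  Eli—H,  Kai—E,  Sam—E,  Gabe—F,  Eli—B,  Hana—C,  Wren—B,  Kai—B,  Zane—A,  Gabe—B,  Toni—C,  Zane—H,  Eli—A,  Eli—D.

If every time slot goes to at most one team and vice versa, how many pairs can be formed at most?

For example, pair Kai–G, Gabe–F, Eli–A, Zane–H, Toni–C, Hana–D, Sam–E, Wren–B.
All 8 teams are matched, so no larger matching exists.

8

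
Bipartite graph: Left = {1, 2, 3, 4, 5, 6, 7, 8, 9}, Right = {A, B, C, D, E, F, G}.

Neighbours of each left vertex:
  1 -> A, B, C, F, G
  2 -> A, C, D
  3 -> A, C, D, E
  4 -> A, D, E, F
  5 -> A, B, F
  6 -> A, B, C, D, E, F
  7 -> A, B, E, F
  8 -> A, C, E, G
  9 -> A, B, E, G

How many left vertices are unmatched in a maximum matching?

One maximum matching: 1→G, 2→D, 3→C, 4→E, 5→F, 6→A, 7→B.
The set {1, 2, 3, 4, 5, 6, 7, 8, 9} has only 7 neighbours ({A, B, C, D, E, F, G}), so by Hall's theorem at most 7 of the 9 left vertices can be matched.
That matches 7 of the 9, leaving 2 unmatched; no matching can do better.

2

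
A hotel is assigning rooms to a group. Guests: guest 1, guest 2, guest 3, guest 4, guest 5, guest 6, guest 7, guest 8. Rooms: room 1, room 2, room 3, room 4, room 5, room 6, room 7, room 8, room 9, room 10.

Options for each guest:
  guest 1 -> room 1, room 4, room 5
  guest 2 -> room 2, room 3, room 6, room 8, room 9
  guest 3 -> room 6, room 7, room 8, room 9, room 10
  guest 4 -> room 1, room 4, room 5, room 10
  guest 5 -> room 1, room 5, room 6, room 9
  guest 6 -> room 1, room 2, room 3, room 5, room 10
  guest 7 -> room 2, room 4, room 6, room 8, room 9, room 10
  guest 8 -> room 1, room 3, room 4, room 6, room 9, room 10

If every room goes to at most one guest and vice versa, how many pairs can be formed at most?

8

One maximum matching: guest 1→room 1, guest 2→room 2, guest 3→room 9, guest 4→room 10, guest 5→room 6, guest 6→room 5, guest 7→room 8, guest 8→room 4.
All 8 guests are matched, so no larger matching exists.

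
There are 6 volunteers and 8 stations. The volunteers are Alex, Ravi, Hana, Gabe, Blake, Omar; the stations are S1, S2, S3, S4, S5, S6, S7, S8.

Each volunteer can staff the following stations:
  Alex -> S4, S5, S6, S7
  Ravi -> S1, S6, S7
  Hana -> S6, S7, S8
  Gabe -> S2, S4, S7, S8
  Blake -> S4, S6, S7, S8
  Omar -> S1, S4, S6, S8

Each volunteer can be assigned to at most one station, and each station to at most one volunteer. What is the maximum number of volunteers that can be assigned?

6

For example, pair Alex-S6, Ravi-S1, Hana-S8, Gabe-S2, Blake-S7, Omar-S4.
This saturates every volunteer, so 6 is the maximum.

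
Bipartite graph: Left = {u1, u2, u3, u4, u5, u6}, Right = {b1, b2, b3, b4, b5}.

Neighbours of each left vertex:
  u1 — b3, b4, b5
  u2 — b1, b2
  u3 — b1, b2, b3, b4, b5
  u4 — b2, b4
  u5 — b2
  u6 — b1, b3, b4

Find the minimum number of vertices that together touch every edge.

5

{b1, b2, b3, b4, b5} is a vertex cover of size 5: every edge has an endpoint in this set.
No smaller cover exists because u1–b3, u2–b1, u3–b5, u4–b4, u5–b2 is a matching of size 5, and a cover must include an endpoint of each of these disjoint edges (König's theorem).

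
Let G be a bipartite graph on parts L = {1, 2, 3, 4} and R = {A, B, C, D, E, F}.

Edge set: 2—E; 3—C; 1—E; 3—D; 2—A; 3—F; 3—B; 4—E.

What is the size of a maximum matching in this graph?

3

One maximum matching: 1–E, 2–A, 3–B.
The set {1, 4} has only 1 neighbour ({E}), so by Hall's theorem at most 3 of the 4 left vertices can be matched.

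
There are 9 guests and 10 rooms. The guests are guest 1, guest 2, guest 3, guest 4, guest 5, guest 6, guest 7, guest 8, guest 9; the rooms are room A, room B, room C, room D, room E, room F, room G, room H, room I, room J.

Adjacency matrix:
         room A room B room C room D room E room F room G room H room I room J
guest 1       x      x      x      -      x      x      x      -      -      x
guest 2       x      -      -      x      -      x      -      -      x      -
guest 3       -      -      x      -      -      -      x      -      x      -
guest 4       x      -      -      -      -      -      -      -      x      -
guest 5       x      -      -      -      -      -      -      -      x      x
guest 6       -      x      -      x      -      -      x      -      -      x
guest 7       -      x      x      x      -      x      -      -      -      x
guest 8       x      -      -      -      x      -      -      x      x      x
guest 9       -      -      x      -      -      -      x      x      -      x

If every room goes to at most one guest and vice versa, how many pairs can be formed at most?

One maximum matching: guest 1-room C, guest 2-room F, guest 3-room I, guest 4-room A, guest 5-room J, guest 6-room B, guest 7-room D, guest 8-room E, guest 9-room G.
All 9 guests are matched, so no larger matching exists.

9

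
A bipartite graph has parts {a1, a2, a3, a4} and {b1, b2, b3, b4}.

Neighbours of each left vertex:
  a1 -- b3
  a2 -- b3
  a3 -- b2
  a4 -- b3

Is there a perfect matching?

The set {a1, a2, a4} has only 1 neighbour ({b3}), so by Hall's theorem at most 2 of the 4 left vertices can be matched.
Hence no matching covers every left vertex.

No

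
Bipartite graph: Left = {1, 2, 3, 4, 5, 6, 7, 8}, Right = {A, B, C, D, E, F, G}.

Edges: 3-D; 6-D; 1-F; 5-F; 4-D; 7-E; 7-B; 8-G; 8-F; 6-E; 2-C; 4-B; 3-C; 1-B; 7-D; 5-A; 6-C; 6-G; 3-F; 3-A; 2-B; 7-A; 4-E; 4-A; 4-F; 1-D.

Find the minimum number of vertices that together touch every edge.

7

A maximum matching has 7 edges (e.g. 1–D, 2–C, 3–F, 4–E, 5–A, 6–G, 7–B).
By König's theorem the minimum vertex cover has the same size. One such cover is {A, B, C, D, E, F, G}.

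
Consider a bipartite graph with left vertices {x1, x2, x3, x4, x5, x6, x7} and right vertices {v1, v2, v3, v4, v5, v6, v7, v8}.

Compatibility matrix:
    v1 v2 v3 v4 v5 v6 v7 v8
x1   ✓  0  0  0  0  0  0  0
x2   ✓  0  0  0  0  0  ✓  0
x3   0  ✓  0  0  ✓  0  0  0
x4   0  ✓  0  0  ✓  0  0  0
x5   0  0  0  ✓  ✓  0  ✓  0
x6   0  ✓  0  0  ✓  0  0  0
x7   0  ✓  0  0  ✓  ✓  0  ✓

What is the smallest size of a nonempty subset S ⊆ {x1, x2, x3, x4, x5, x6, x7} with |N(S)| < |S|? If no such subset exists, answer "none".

3

Take S = {x3, x4, x6}. Its neighbourhood is {v2, v5}, so |N(S)| = 2 < |S| = 3.
Every subset of size less than 3 has at least as many neighbours as members, so 3 is the minimum.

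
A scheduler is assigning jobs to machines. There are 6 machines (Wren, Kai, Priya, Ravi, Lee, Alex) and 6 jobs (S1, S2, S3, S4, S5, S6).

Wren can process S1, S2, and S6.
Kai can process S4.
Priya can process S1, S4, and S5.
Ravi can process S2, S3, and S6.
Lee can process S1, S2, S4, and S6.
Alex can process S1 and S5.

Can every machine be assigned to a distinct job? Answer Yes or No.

One maximum matching: Wren-S2, Kai-S4, Priya-S5, Ravi-S3, Lee-S6, Alex-S1.
All 6 machines are covered.

Yes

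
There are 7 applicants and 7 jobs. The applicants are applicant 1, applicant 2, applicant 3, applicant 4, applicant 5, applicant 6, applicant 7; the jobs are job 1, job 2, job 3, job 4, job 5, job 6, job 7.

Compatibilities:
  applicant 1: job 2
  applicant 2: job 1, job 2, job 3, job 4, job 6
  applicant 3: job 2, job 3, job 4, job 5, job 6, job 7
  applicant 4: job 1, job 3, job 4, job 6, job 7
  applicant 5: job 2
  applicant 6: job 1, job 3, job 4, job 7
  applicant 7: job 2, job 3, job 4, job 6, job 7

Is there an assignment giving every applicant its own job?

No

The set {applicant 1, applicant 5} has only 1 neighbour ({job 2}), so by Hall's theorem at most 6 of the 7 applicants can be matched.
Hence no matching covers every applicant.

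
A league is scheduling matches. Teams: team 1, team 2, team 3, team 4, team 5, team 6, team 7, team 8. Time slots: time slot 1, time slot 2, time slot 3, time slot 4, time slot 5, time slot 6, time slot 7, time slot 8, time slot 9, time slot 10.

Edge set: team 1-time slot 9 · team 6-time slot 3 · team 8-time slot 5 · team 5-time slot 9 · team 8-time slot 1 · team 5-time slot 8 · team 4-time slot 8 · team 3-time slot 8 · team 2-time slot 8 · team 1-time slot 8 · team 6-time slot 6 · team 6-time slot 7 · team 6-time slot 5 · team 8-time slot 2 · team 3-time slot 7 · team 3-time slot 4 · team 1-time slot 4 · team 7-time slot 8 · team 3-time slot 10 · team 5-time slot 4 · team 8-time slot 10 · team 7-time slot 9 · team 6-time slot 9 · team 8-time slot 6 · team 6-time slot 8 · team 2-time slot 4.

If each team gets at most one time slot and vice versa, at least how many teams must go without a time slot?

A valid assignment of size 6: team 1-time slot 9, team 2-time slot 4, team 3-time slot 10, team 4-time slot 8, team 6-time slot 7, team 8-time slot 5.
The set {team 1, team 2, team 4, team 5, team 7} has only 3 neighbours ({time slot 4, time slot 8, time slot 9}), so by Hall's theorem at most 6 of the 8 teams can be matched.
That matches 6 of the 8, leaving 2 unmatched; no matching can do better.

2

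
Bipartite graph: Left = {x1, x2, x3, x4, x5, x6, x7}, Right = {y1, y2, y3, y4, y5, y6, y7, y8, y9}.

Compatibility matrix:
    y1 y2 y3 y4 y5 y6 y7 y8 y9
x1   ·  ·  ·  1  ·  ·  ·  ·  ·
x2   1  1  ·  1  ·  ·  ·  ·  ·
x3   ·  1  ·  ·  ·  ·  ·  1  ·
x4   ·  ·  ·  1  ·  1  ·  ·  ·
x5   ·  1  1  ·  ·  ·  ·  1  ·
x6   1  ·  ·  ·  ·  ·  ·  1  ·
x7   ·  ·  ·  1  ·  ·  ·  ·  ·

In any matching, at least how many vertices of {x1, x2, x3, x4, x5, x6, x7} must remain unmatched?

A valid assignment of size 6: x1-y4, x2-y2, x3-y8, x4-y6, x5-y3, x6-y1.
The set {x1, x7} has only 1 neighbour ({y4}), so by Hall's theorem at most 6 of the 7 left vertices can be matched.
That matches 6 of the 7, leaving 1 unmatched; no matching can do better.

1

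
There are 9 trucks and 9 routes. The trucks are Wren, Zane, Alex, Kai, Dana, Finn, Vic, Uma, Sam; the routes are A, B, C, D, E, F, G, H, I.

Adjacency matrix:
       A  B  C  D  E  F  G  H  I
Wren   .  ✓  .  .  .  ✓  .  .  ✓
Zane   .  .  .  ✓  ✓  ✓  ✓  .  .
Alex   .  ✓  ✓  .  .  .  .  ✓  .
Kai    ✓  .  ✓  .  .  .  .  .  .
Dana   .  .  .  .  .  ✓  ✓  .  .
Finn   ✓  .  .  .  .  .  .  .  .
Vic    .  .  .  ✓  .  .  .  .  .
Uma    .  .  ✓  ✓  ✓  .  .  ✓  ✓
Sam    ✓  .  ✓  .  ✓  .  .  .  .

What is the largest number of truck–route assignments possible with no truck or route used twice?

One maximum matching: Wren→I, Zane→F, Alex→B, Kai→C, Dana→G, Finn→A, Vic→D, Uma→H, Sam→E.
All 9 trucks are matched, so no larger matching exists.

9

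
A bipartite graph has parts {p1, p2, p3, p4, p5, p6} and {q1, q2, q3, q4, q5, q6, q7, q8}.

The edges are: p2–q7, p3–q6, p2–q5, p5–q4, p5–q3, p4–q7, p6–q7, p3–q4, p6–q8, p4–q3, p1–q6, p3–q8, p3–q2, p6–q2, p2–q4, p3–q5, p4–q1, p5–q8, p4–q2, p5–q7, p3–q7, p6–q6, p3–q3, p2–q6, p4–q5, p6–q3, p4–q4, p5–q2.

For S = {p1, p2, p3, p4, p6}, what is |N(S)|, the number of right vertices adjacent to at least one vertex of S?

The union of neighbours of {p1, p2, p3, p4, p6} is {q1, q2, q3, q4, q5, q6, q7, q8}, which has 8 elements.
Since |N(S)| = 8 ≥ |S| = 5, Hall's condition holds for this subset.

8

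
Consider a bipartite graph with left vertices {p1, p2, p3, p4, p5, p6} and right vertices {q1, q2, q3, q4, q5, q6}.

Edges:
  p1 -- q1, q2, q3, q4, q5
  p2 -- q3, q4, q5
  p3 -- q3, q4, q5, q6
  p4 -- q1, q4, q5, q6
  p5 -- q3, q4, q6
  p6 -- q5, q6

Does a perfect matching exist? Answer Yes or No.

A valid assignment of size 6: p1→q2, p2→q3, p3→q6, p4→q1, p5→q4, p6→q5.
Every left vertex is matched, so this is a perfect matching.

Yes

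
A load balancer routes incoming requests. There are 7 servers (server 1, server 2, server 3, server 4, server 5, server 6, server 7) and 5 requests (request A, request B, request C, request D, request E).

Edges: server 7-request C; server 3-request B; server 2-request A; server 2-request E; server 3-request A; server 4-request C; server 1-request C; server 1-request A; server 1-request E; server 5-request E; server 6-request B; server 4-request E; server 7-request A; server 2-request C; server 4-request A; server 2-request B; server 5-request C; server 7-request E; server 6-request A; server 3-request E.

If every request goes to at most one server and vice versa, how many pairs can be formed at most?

4

For example, pair server 1–request C, server 2–request B, server 3–request A, server 4–request E.
The set {server 1, server 2, server 3, server 4, server 5, server 6, server 7} has only 4 neighbours ({request A, request B, request C, request E}), so by Hall's theorem at most 4 of the 7 servers can be matched.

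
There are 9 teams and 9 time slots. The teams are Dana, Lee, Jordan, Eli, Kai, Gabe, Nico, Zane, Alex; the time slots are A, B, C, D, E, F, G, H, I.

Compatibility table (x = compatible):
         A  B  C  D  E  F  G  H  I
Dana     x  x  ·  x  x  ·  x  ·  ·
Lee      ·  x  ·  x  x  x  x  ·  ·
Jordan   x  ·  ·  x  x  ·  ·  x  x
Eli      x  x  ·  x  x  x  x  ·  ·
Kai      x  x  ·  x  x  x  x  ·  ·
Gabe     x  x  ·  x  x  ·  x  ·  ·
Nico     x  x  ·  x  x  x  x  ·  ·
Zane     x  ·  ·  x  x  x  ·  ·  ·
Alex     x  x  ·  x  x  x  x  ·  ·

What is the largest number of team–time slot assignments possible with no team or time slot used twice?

7

One maximum matching: Dana→D, Lee→F, Jordan→H, Eli→B, Kai→E, Gabe→A, Nico→G.
The set {Dana, Lee, Eli, Kai, Gabe, Nico, Zane, Alex} has only 6 neighbours ({A, B, D, E, F, G}), so by Hall's theorem at most 7 of the 9 teams can be matched.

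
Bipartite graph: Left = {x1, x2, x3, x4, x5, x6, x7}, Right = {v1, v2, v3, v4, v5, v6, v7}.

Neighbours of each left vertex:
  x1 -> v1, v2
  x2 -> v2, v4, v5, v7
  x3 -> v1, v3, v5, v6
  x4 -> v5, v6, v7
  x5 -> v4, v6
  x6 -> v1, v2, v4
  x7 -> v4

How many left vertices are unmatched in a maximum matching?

0

A valid assignment of size 7: x1–v1, x2–v5, x3–v3, x4–v7, x5–v6, x6–v2, x7–v4.
This saturates every left vertex, so 7 is the maximum.
That matches 7 of the 7, leaving 0 unmatched; no matching can do better.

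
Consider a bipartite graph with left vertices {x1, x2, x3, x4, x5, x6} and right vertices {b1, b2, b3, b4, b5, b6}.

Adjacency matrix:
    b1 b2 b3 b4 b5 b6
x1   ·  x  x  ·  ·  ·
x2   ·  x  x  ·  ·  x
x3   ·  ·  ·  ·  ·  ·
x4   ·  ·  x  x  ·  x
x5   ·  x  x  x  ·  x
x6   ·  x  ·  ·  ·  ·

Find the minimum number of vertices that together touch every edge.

4

The 4 edges x1–b2, x2–b6, x4–b4, x5–b3 form a matching, so any vertex cover needs at least 4 vertices (one per matched edge).
Conversely {b2, b3, b4, b6} meets every edge and has exactly 4 vertices, so 4 is optimal.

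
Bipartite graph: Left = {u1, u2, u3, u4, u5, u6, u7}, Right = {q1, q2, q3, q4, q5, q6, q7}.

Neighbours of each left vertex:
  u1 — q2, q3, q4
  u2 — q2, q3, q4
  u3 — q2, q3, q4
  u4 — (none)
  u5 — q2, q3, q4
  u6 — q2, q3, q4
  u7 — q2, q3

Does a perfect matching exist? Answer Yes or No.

No

The set {u1, u2, u3, u4, u5, u6, u7} has only 3 neighbours ({q2, q3, q4}), so by Hall's theorem at most 3 of the 7 left vertices can be matched.
Hence no matching covers every left vertex.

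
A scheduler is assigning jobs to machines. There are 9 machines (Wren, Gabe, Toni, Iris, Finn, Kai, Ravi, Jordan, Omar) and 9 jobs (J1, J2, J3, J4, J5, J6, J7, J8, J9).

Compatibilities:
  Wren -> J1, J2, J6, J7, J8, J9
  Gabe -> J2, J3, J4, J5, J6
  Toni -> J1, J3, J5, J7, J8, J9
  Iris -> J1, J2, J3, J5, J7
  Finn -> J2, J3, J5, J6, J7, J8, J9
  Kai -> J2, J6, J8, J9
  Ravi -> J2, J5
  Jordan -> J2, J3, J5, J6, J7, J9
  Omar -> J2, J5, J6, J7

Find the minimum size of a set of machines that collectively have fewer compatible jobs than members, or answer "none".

A matching saturating every machine exists, for instance Wren→J1, Gabe→J4, Toni→J7, Iris→J2, Finn→J3, Kai→J8, Ravi→J5, Jordan→J9, Omar→J6.
By Hall's marriage theorem, this means |N(S)| ≥ |S| for every subset S, so no violating subset exists.

none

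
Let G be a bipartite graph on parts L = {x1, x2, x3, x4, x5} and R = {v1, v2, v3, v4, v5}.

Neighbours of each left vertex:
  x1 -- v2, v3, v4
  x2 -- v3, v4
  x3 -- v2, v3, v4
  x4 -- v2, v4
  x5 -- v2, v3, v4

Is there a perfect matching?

The set {x1, x2, x3, x4, x5} has only 3 neighbours ({v2, v3, v4}), so by Hall's theorem at most 3 of the 5 left vertices can be matched.
Hence no matching covers every left vertex.

No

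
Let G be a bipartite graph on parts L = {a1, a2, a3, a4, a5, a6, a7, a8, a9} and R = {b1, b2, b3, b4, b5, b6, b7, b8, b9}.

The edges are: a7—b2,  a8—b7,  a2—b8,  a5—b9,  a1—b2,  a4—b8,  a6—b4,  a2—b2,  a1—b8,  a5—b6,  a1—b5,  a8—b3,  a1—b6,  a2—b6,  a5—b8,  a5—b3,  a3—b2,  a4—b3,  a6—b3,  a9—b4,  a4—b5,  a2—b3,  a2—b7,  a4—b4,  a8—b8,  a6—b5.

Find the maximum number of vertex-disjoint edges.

One maximum matching: a1-b6, a2-b7, a3-b2, a4-b5, a5-b9, a6-b3, a8-b8, a9-b4.
The set {a3, a7} has only 1 neighbour ({b2}), so by Hall's theorem at most 8 of the 9 left vertices can be matched.

8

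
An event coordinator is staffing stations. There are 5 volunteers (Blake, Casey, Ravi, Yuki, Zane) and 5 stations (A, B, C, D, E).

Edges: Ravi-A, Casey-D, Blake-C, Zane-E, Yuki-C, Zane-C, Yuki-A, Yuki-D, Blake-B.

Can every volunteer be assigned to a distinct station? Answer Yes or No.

One maximum matching: Blake→B, Casey→D, Ravi→A, Yuki→C, Zane→E.
Every volunteer is matched, so this is a perfect matching.

Yes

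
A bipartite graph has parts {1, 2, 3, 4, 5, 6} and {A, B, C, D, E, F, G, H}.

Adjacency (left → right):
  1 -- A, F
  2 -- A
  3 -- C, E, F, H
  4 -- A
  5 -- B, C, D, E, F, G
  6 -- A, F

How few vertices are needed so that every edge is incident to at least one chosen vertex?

{3, 5, A, F} is a vertex cover of size 4: every edge has an endpoint in this set.
No smaller cover exists because 1–F, 2–A, 3–H, 5–G is a matching of size 4, and a cover must include an endpoint of each of these disjoint edges (König's theorem).

4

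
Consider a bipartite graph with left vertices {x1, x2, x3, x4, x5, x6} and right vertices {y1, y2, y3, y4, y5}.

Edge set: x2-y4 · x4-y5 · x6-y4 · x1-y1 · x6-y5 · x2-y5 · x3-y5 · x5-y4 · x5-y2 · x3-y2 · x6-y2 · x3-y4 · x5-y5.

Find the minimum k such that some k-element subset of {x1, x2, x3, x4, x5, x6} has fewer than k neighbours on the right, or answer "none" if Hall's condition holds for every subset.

4

Take S = {x2, x3, x4, x5}. Its neighbourhood is {y2, y4, y5}, so |N(S)| = 3 < |S| = 4.
Every subset of size less than 4 has at least as many neighbours as members, so 4 is the minimum.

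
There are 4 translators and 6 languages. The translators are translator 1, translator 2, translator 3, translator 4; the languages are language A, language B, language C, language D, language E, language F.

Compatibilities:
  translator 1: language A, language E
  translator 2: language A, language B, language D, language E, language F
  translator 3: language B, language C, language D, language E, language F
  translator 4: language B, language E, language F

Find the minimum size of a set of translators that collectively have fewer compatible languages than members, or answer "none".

none

A matching saturating every translator exists, for instance translator 1→language A, translator 2→language B, translator 3→language D, translator 4→language F.
By Hall's marriage theorem, this means |N(S)| ≥ |S| for every subset S, so no violating subset exists.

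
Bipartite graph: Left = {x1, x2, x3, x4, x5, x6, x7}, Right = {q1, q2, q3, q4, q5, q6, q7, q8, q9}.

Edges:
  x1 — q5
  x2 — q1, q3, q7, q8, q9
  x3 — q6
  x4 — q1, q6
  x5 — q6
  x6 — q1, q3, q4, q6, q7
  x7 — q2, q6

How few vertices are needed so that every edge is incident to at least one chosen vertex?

{x1, x2, x4, x6, x7, q6} is a vertex cover of size 6: every edge has an endpoint in this set.
No smaller cover exists because x1–q5, x2–q9, x3–q6, x4–q1, x6–q4, x7–q2 is a matching of size 6, and a cover must include an endpoint of each of these disjoint edges (König's theorem).

6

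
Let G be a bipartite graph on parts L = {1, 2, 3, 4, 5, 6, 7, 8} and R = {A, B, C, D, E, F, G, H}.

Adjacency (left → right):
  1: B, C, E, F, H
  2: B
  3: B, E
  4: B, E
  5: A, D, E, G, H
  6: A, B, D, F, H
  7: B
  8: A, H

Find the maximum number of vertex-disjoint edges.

6

One maximum matching: 1→F, 2→B, 3→E, 5→G, 6→A, 8→H.
The set {2, 3, 4, 7} has only 2 neighbours ({B, E}), so by Hall's theorem at most 6 of the 8 left vertices can be matched.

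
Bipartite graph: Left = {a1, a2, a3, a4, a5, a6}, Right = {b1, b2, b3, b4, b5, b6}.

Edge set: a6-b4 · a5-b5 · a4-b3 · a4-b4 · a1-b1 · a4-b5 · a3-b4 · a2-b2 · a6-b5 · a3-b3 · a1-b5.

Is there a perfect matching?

No

The set {a3, a4, a5, a6} has only 3 neighbours ({b3, b4, b5}), so by Hall's theorem at most 5 of the 6 left vertices can be matched.
Hence no matching covers every left vertex.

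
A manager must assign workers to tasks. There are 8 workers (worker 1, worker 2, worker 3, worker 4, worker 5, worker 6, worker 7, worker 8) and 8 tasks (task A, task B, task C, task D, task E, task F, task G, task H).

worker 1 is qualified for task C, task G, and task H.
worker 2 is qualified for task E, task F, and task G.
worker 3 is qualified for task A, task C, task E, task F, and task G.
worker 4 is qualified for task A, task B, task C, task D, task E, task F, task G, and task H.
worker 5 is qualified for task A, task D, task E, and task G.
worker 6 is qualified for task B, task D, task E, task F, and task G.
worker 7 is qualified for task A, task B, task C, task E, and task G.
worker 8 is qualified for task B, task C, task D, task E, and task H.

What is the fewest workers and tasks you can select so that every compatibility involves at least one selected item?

A maximum matching has 8 edges (e.g. worker 1–task H, worker 2–task G, worker 3–task A, worker 4–task B, worker 5–task E, worker 6–task F, worker 7–task C, worker 8–task D).
By König's theorem the minimum vertex cover has the same size. One such cover is {worker 1, worker 2, worker 3, worker 4, worker 5, worker 6, worker 7, worker 8}.

8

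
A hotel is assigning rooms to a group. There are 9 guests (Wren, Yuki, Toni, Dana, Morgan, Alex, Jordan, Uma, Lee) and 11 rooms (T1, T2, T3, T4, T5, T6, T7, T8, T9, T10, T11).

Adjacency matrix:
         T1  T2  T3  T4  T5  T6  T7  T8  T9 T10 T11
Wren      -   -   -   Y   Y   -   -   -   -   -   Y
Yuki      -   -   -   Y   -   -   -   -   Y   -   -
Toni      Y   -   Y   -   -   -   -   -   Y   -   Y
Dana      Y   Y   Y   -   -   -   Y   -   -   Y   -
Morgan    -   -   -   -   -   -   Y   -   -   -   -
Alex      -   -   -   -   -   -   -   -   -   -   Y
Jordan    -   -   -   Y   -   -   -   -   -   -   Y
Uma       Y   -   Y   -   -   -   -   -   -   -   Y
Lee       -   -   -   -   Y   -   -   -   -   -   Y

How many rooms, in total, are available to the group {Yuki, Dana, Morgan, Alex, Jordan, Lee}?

The union of neighbours of {Yuki, Dana, Morgan, Alex, Jordan, Lee} is {T1, T2, T3, T4, T5, T7, T9, T10, T11}, which has 9 elements.
Since |N(S)| = 9 ≥ |S| = 6, Hall's condition holds for this subset.

9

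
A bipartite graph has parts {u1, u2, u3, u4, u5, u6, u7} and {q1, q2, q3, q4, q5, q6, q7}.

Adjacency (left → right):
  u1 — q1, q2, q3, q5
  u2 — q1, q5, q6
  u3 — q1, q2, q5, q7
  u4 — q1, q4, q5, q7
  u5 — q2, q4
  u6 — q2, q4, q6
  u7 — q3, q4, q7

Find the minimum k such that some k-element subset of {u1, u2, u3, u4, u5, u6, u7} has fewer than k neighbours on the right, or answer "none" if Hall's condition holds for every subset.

A matching saturating every left vertex exists, for instance u1→q3, u2→q5, u3→q1, u4→q7, u5→q2, u6→q6, u7→q4.
By Hall's marriage theorem, this means |N(S)| ≥ |S| for every subset S, so no violating subset exists.

none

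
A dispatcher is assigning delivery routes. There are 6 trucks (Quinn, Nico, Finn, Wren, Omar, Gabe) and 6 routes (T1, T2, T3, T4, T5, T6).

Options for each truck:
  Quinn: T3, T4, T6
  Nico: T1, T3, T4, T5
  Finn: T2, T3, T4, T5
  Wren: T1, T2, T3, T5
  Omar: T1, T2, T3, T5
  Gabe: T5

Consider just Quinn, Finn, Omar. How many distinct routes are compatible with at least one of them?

The union of neighbours of {Quinn, Finn, Omar} is {T1, T2, T3, T4, T5, T6}, which has 6 elements.
Since |N(S)| = 6 ≥ |S| = 3, Hall's condition holds for this subset.

6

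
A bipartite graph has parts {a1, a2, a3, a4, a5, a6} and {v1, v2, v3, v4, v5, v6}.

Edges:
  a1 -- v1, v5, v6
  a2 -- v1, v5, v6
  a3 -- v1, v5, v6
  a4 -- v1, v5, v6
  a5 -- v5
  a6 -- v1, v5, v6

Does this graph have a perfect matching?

The set {a1, a2, a3, a4, a5, a6} has only 3 neighbours ({v1, v5, v6}), so by Hall's theorem at most 3 of the 6 left vertices can be matched.
Hence no matching covers every left vertex.

No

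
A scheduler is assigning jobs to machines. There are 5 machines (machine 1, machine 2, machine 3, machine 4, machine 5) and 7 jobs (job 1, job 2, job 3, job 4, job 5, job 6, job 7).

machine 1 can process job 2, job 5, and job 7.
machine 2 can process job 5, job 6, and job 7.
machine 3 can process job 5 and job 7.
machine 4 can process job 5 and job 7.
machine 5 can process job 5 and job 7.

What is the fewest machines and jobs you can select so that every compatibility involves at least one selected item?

{machine 1, machine 2, job 5, job 7} is a vertex cover of size 4: every edge has an endpoint in this set.
No smaller cover exists because machine 1–job 2, machine 2–job 6, machine 3–job 7, machine 4–job 5 is a matching of size 4, and a cover must include an endpoint of each of these disjoint edges (König's theorem).

4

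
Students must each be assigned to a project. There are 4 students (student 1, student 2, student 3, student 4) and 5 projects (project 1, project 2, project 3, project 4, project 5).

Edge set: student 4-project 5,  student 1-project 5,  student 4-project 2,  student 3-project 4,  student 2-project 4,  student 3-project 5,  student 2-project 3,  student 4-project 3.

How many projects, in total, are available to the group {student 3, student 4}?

4

The union of neighbours of {student 3, student 4} is {project 2, project 3, project 4, project 5}, which has 4 elements.
Since |N(S)| = 4 ≥ |S| = 2, Hall's condition holds for this subset.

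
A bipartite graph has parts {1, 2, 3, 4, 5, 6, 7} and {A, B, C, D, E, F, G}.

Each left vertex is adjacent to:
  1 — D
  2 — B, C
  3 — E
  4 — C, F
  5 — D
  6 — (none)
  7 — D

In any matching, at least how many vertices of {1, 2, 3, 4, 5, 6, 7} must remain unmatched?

3

One maximum matching: 1-D, 2-B, 3-E, 4-F.
The set {1, 5, 6, 7} has only 1 neighbour ({D}), so by Hall's theorem at most 4 of the 7 left vertices can be matched.
That matches 4 of the 7, leaving 3 unmatched; no matching can do better.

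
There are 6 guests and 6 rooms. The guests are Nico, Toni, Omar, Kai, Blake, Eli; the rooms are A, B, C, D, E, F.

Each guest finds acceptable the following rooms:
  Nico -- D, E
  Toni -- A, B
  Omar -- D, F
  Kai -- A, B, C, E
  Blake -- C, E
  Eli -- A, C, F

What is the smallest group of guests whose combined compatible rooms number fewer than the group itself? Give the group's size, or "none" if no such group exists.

A matching saturating every guest exists, for instance Nico→E, Toni→A, Omar→D, Kai→B, Blake→C, Eli→F.
By Hall's marriage theorem, this means |N(S)| ≥ |S| for every subset S, so no violating subset exists.

none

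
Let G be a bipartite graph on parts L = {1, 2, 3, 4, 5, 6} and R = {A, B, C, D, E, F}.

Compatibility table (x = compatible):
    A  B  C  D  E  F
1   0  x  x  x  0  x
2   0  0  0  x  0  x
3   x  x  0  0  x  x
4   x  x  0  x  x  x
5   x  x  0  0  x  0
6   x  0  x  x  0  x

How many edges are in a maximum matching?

One maximum matching: 1-C, 2-D, 3-E, 4-A, 5-B, 6-F.
This saturates every left vertex, so 6 is the maximum.

6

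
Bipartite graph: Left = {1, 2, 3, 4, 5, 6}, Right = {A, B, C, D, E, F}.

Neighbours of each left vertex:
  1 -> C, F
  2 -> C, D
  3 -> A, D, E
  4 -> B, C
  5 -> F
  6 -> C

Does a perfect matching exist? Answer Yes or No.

No

The set {1, 5, 6} has only 2 neighbours ({C, F}), so by Hall's theorem at most 5 of the 6 left vertices can be matched.
Hence no matching covers every left vertex.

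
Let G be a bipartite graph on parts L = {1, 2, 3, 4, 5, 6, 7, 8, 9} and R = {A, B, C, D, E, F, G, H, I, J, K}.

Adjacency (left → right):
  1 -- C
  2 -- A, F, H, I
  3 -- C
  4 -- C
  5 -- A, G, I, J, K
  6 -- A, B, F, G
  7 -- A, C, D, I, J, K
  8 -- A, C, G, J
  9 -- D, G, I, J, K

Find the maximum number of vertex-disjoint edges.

7

One maximum matching: 1→C, 2→I, 5→K, 6→B, 7→A, 8→G, 9→J.
The set {1, 3, 4} has only 1 neighbour ({C}), so by Hall's theorem at most 7 of the 9 left vertices can be matched.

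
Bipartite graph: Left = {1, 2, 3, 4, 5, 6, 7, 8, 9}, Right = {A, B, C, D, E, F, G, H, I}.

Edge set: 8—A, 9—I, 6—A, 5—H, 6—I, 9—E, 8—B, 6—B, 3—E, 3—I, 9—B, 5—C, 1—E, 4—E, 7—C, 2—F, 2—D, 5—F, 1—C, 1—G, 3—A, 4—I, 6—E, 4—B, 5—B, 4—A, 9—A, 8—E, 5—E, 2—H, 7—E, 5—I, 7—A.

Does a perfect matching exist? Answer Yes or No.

No

The set {3, 4, 6, 8, 9} has only 4 neighbours ({A, B, E, I}), so by Hall's theorem at most 8 of the 9 left vertices can be matched.
Hence no matching covers every left vertex.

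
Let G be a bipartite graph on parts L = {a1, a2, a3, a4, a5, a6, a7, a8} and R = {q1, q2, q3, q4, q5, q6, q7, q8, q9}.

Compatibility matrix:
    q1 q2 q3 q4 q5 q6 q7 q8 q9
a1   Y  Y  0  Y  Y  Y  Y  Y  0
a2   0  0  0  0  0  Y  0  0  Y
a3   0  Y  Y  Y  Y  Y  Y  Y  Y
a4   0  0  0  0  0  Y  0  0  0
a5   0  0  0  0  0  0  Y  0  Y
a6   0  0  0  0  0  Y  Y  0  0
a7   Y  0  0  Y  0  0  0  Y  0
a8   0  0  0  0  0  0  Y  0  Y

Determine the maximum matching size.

A valid assignment of size 6: a1–q1, a2–q9, a3–q4, a4–q6, a5–q7, a7–q8.
The set {a2, a4, a5, a6, a8} has only 3 neighbours ({q6, q7, q9}), so by Hall's theorem at most 6 of the 8 left vertices can be matched.

6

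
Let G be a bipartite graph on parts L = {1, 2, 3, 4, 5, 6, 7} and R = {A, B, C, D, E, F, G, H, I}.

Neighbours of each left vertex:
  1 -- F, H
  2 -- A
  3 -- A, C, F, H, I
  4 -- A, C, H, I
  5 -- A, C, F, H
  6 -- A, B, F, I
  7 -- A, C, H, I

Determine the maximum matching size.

6

A valid assignment of size 6: 1-H, 2-A, 3-I, 4-C, 5-F, 6-B.
The set {1, 2, 3, 4, 5, 7} has only 5 neighbours ({A, C, F, H, I}), so by Hall's theorem at most 6 of the 7 left vertices can be matched.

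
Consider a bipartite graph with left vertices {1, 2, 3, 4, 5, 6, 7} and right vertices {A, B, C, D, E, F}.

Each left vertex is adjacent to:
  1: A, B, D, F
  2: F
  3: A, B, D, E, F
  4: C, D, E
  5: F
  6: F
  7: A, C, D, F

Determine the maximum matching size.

5

A valid assignment of size 5: 1–B, 2–F, 3–A, 4–E, 7–C.
The set {2, 5, 6} has only 1 neighbour ({F}), so by Hall's theorem at most 5 of the 7 left vertices can be matched.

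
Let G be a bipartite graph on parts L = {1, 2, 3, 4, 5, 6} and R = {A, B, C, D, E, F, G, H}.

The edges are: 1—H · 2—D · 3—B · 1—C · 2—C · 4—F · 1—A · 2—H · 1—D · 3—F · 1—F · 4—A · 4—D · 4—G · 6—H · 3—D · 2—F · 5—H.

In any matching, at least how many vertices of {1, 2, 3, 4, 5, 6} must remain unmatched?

A valid assignment of size 5: 1→A, 2→C, 3→B, 4→F, 5→H.
The set {5, 6} has only 1 neighbour ({H}), so by Hall's theorem at most 5 of the 6 left vertices can be matched.
That matches 5 of the 6, leaving 1 unmatched; no matching can do better.

1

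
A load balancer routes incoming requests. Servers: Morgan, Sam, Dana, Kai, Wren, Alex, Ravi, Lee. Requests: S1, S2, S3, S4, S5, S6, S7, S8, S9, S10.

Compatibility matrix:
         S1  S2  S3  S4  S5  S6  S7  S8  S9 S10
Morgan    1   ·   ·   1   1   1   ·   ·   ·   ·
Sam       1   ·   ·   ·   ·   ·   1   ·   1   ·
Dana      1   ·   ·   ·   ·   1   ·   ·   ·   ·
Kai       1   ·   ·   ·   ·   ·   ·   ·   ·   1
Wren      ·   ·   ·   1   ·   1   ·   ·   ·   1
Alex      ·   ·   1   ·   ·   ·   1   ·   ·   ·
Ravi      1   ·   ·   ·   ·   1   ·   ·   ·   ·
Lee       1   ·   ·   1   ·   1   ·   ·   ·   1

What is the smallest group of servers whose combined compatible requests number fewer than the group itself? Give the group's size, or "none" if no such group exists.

Take S = {Dana, Kai, Wren, Ravi, Lee}. Its neighbourhood is {S1, S4, S6, S10}, so |N(S)| = 4 < |S| = 5.
Every subset of size less than 5 has at least as many neighbours as members, so 5 is the minimum.

5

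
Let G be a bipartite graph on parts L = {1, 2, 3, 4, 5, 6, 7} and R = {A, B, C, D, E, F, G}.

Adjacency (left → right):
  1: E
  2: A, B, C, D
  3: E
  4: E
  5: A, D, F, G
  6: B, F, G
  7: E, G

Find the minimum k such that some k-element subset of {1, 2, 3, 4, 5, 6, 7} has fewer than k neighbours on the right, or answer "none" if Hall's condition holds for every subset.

2

Take S = {1, 3}. Its neighbourhood is {E}, so |N(S)| = 1 < |S| = 2.
No single vertex violates Hall's condition since each has at least one neighbour, so 2 is the minimum.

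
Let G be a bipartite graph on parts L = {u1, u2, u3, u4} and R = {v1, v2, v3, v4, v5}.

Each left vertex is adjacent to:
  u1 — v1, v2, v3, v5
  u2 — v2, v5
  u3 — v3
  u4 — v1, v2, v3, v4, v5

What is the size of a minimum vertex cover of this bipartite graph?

The 4 edges u1–v1, u2–v5, u3–v3, u4–v2 form a matching, so any vertex cover needs at least 4 vertices (one per matched edge).
Conversely {u1, u2, u3, u4} meets every edge and has exactly 4 vertices, so 4 is optimal.

4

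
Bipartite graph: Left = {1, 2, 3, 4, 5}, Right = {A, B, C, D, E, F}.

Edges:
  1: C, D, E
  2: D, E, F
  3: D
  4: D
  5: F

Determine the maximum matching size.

4

For example, pair 1-C, 2-E, 3-D, 5-F.
The set {3, 4} has only 1 neighbour ({D}), so by Hall's theorem at most 4 of the 5 left vertices can be matched.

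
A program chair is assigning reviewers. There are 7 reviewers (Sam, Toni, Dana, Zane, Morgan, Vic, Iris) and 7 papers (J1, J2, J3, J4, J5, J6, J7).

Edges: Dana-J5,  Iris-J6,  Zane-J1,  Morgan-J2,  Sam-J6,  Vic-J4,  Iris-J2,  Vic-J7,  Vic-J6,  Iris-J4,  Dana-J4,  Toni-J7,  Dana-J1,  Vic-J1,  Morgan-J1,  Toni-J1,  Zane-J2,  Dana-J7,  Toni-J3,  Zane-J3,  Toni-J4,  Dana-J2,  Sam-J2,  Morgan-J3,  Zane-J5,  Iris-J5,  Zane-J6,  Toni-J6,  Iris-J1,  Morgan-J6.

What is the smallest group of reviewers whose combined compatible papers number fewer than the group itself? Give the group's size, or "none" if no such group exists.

none

A matching saturating every reviewer exists, for instance Sam→J2, Toni→J1, Dana→J4, Zane→J5, Morgan→J3, Vic→J7, Iris→J6.
By Hall's marriage theorem, this means |N(S)| ≥ |S| for every subset S, so no violating subset exists.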